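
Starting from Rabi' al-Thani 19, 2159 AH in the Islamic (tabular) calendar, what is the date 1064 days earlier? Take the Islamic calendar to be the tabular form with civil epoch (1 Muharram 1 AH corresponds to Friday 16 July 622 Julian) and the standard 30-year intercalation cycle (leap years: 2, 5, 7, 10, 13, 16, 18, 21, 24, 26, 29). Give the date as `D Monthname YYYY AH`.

18 Rabi' al-Thani 2156 AH

The starting date is JDN 2713270; 2713270 − 1064 = 2712206.
JDN 2712206 corresponds to 18 Rabi' al-Thani 2156 AH.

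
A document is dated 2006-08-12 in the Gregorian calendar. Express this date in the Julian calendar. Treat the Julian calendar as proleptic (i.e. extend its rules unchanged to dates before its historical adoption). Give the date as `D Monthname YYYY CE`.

30 July 2006 CE

The Julian–Gregorian offset here is 13 days (Julian trailing).
12 August 2006 Gregorian − 13 days → 30 July 2006 Julian.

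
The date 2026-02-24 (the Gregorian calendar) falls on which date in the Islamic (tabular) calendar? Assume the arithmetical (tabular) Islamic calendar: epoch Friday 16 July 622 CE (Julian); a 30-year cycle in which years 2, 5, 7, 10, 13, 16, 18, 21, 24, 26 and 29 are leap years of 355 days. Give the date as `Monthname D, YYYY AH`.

Julian Day Number of the source date = 2461096.
Converting JDN 2461096 to the tabular Islamic calendar gives 7 Ramadan 1447 AH.

Ramadan 7, 1447 AH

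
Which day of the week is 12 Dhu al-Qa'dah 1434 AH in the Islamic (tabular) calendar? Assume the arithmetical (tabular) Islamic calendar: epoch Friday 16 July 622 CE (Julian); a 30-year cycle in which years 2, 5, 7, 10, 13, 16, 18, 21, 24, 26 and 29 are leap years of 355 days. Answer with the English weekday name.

Equivalently 17 September 2013 Gregorian, JDN 2456553.
Since JDN mod 7 = 1 (0 = Monday), the day is Tuesday.

Tuesday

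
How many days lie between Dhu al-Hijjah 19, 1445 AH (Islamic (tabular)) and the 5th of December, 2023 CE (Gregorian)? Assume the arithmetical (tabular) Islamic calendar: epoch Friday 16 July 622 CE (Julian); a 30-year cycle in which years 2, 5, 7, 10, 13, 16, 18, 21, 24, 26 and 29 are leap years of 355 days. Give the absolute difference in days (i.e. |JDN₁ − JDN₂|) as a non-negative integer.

First date → JDN 2460488; second date → JDN 2460284.
The interval is |2460488 − 2460284| = 204 days.

204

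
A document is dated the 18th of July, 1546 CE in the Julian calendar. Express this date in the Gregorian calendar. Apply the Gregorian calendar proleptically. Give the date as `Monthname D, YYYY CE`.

For dates in this range the Gregorian date is 10 days ahead of the Julian.
18 July 1546 Julian + 10 days → 28 July 1546 Gregorian.

July 28, 1546 CE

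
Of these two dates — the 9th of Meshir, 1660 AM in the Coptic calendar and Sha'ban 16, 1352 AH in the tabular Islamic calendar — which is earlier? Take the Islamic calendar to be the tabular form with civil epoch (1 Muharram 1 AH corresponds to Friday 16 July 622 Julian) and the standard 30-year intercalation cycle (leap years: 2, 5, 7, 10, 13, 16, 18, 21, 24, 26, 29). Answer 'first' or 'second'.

First date → JDN 2431138; second date → JDN 2427411.
JDN 2427411 < JDN 2431138, so the second date is earlier.

second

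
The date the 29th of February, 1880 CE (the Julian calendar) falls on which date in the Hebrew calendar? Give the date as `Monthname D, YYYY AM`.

Julian Day Number of the source date = 2407787.
Converting JDN 2407787 to the Hebrew calendar gives 29 Adar 5640 AM.

Adar 29, 5640 AM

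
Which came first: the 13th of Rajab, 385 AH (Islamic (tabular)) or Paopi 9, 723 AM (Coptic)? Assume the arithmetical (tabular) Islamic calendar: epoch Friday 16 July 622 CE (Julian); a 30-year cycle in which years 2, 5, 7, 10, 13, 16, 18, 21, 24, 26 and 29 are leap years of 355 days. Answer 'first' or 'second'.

First date → JDN 2084706; second date → JDN 2088778.
JDN 2084706 < JDN 2088778, so the first date is earlier.

first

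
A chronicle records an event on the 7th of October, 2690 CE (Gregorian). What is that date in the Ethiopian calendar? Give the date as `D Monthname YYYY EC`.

Julian Day Number of the source date = 2703842.
Converting JDN 2703842 to the Ethiopian calendar gives 22 Meskerem 2683 EC.

22 Meskerem 2683 EC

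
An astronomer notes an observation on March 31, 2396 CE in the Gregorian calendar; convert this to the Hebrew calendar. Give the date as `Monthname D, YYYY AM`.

Adar II 21, 6156 AM

Julian Day Number of the source date = 2596271.
Converting JDN 2596271 to the Hebrew calendar gives 21 Adar II 6156 AM.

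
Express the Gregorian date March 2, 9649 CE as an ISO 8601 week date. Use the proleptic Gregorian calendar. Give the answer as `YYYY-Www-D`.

The weekday is Tuesday (ISO weekday 2).
That Tuesday belongs to ISO week 9 of ISO year 9649.

9649-W09-2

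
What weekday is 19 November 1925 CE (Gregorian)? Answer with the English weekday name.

2424474 ≡ 3 (mod 7); counting from Monday = 0 gives Thursday.

Thursday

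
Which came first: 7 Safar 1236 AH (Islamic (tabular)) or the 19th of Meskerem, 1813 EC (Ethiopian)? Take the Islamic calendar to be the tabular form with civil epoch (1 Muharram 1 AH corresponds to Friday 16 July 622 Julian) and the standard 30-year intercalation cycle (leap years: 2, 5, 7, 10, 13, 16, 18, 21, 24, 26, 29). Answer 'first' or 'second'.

second

Converting both to JDN: 2386119 vs 2386072; the smaller is the second.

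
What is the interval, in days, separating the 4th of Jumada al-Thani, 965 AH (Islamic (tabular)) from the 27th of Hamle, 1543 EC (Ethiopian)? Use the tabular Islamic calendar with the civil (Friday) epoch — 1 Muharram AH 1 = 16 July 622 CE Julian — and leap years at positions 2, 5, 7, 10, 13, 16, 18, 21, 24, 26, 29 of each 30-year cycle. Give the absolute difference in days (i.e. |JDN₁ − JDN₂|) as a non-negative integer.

First date → JDN 2290200; second date → JDN 2287762.
The interval is |2290200 − 2287762| = 2438 days.

2438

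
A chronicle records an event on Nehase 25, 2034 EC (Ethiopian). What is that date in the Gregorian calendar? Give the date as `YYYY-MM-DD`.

Julian Day Number of the source date = 2467128.
Converting JDN 2467128 to the Gregorian calendar gives 31 August 2042 CE.

2042-08-31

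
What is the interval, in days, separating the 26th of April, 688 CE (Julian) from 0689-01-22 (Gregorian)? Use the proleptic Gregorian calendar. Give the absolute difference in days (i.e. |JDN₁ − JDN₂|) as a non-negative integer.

268

First date → JDN 1972466; second date → JDN 1972734.
The interval is |1972466 − 1972734| = 268 days.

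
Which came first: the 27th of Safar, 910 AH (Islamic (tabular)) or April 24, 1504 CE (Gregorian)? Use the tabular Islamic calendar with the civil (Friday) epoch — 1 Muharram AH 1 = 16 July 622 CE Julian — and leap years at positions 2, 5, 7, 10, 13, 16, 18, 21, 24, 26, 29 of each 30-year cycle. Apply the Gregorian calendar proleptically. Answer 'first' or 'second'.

second

The two dates have Julian Day Numbers 2270615 and 2270498 respectively.
Since 2270498 < 2270615, the second date comes first.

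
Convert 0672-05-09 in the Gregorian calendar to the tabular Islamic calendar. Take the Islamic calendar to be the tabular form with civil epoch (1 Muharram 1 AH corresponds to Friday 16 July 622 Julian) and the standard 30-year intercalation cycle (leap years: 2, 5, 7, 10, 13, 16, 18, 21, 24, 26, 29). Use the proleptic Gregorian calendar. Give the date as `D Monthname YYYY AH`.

Julian Day Number of the source date = 1966632.
Converting JDN 1966632 to the tabular Islamic calendar gives 2 Jumada al-Awwal 52 AH.

2 Jumada al-Awwal 52 AH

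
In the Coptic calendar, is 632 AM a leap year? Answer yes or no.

632 mod 4 = 0; in the Coptic calendar a year is leap when year mod 4 = 3, so it is a common year.

no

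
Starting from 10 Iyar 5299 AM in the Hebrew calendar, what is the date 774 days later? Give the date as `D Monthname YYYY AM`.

Counting 774 days forward from JDN 2283295 reaches JDN 2284069, which is 15 Sivan 5301 AM.

15 Sivan 5301 AM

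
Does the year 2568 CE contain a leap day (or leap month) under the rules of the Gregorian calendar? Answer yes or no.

2568 is divisible by 4 and not by 100, so it is a leap year.

yes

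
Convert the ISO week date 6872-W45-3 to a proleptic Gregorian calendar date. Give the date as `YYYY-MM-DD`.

ISO week 1 of 6872 is the week containing the first Thursday of 6872.
Week 45, day 3 (Wednesday) lands on 6872-11-09.

6872-11-09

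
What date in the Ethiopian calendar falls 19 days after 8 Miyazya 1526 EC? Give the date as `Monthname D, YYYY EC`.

JDN of 8 Miyazya 1526 EC = 2281444.
2281444 + 19 = 2281463.
JDN 2281463 in the Ethiopian calendar is Miyazya 27, 1526 EC.

Miyazya 27, 1526 EC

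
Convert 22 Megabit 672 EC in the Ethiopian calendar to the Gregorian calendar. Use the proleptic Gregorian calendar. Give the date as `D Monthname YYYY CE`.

21 March 680 CE

Julian Day Number of the source date = 1969505.
Converting JDN 1969505 to the Gregorian calendar gives 21 March 680 CE.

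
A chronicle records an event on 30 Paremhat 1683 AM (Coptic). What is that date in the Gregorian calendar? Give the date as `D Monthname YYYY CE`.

Julian Day Number of the source date = 2439589.
Converting JDN 2439589 to the Gregorian calendar gives 8 April 1967 CE.

8 April 1967 CE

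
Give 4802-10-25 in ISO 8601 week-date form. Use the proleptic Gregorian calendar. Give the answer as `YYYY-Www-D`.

4802-W43-5

The weekday is Friday (ISO weekday 5).
That Friday belongs to ISO week 43 of ISO year 4802.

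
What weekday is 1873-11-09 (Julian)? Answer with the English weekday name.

Friday

This is JDN 2405484 (21 November 1873 Gregorian).
JDN 2405484 mod 7 = 4, and JDN 0 was a Monday, so this is a Friday.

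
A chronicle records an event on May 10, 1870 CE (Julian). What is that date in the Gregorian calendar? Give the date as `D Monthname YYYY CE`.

22 May 1870 CE

At this point the Julian calendar is 12 days behind the Gregorian.
10 May 1870 Julian + 12 days → 22 May 1870 Gregorian.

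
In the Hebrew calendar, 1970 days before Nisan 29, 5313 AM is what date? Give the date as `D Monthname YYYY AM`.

9 Kislev 5308 AM

JDN of Nisan 29, 5313 AM = 2288394.
2288394 − 1970 = 2286424.
JDN 2286424 in the Hebrew calendar is 9 Kislev 5308 AM.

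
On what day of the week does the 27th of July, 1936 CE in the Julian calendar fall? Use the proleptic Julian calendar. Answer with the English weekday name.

In the Gregorian calendar this is 9 August 1936 (JDN 2428390).
JDN 2428390 mod 7 = 6, and JDN 0 was a Monday, so this is a Sunday.

Sunday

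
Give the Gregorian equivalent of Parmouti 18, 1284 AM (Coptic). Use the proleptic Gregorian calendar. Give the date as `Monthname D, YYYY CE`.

April 23, 1568 CE

Both dates share Julian Day Number 2293873; in the Gregorian calendar that is 23 April 1568 CE.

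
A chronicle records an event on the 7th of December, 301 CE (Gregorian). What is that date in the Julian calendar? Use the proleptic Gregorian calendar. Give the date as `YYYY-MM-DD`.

0301-12-06

The Julian–Gregorian offset here is 1 day (Julian trailing).
7 December 301 Gregorian − 1 day → 6 December 301 Julian.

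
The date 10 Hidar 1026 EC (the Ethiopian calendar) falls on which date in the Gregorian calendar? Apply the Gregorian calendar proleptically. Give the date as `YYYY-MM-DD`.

1033-11-12

Julian Day Number of the source date = 2098671.
Converting JDN 2098671 to the Gregorian calendar gives 12 November 1033 CE.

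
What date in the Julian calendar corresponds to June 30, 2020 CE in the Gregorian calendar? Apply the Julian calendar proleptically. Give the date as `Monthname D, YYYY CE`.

For dates in this range the Gregorian date is 13 days ahead of the Julian.
30 June 2020 Gregorian − 13 days → 17 June 2020 Julian.

June 17, 2020 CE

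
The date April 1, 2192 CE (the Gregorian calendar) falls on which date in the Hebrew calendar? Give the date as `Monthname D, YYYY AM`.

Julian Day Number of the source date = 2521763.
Converting JDN 2521763 to the Hebrew calendar gives 18 Nisan 5952 AM.

Nisan 18, 5952 AM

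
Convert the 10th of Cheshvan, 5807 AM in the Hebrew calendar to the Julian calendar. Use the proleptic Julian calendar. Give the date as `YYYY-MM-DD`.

The source date corresponds to 9 November 2046 in the Gregorian calendar (JDN 2468659).
That day falls on 27 October 2046 CE in the Julian calendar.

2046-10-27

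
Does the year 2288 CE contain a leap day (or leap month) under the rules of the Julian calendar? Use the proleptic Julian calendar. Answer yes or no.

2288 mod 4 = 0, so it is a leap year in the Julian calendar.

yes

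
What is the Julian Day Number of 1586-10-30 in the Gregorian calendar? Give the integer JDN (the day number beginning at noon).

JDN 2400001 is 17 November 1858 CE (Gregorian), MJD 0; the target day is −99364 days from there, so JDN = 2300637.

2300637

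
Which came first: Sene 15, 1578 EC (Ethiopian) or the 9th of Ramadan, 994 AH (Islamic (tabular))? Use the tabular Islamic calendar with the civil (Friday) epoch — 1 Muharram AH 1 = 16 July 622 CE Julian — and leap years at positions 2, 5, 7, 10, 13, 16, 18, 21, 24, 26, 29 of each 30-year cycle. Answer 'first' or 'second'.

First date → JDN 2300504; second date → JDN 2300570.
JDN 2300504 < JDN 2300570, so the first date is earlier.

first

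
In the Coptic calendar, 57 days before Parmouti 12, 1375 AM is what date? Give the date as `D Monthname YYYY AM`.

Counting 57 days back from JDN 2327104 reaches JDN 2327047, which is 15 Meshir 1375 AM.

15 Meshir 1375 AM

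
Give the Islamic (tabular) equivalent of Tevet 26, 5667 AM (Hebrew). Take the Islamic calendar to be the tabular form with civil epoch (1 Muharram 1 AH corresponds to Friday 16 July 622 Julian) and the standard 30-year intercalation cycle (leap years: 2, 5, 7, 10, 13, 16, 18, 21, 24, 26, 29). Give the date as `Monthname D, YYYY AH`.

The source date corresponds to 12 January 1907 in the Gregorian calendar (JDN 2417588).
That day falls on 27 Dhu al-Qa'dah 1324 AH in the tabular Islamic calendar.

Dhu al-Qa'dah 27, 1324 AH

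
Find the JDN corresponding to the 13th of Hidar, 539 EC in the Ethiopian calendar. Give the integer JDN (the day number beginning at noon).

Equivalently 11 November 546 (proleptic Gregorian).
JDN 2400001 is 17 November 1858 CE (Gregorian), MJD 0; the target day is −479204 days from there, so JDN = 1920797.

1920797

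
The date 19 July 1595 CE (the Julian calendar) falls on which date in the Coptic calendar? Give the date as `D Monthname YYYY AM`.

Both dates share Julian Day Number 2303831; in the Coptic calendar that is 25 Epip 1311 AM.

25 Epip 1311 AM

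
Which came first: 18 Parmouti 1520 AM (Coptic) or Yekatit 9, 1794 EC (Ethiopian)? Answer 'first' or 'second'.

The two dates have Julian Day Numbers 2380072 and 2379272 respectively.
Since 2379272 < 2380072, the second date comes first.

second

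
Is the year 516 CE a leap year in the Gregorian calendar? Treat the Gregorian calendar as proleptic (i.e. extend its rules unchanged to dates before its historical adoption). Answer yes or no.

516 is divisible by 4 and not by 100, so it is a leap year.

yes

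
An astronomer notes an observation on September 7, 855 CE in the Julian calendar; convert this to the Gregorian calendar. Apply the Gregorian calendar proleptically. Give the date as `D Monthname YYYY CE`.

11 September 855 CE

At this point the Julian calendar is 4 days behind the Gregorian.
7 September 855 Julian + 4 days → 11 September 855 Gregorian.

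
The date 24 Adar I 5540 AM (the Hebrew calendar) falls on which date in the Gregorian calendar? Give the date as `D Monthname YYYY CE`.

1 March 1780 CE

Julian Day Number of the source date = 2371252.
Converting JDN 2371252 to the Gregorian calendar gives 1 March 1780 CE.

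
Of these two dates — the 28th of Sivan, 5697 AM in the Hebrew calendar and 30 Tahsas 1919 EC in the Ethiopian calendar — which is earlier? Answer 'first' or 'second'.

second

The two dates have Julian Day Numbers 2428692 and 2424889 respectively.
Since 2424889 < 2428692, the second date comes first.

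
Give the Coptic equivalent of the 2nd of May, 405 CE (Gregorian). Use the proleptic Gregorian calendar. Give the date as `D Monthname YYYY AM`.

6 Pashons 121 AM

Both dates share Julian Day Number 1869105; in the Coptic calendar that is 6 Pashons 121 AM.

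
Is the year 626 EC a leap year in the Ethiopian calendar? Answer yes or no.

no

626 mod 4 = 2; in the Ethiopian calendar a year is leap when year mod 4 = 3, so it is a common year.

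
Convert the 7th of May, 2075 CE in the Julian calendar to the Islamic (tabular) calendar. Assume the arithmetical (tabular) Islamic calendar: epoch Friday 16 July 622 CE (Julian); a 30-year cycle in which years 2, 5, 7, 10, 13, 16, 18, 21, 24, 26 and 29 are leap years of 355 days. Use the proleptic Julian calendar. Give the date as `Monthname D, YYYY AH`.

Julian Day Number of the source date = 2479078.
Converting JDN 2479078 to the tabular Islamic calendar gives 4 Jumada al-Thani 1498 AH.

Jumada al-Thani 4, 1498 AH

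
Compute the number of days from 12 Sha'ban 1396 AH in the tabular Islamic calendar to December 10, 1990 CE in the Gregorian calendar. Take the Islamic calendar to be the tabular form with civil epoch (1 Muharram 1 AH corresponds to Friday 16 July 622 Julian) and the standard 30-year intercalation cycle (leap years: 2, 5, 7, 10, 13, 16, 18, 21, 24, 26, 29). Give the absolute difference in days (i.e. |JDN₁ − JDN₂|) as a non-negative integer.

JDN of the first date = 2442999.
JDN of the second date = 2448236.
|2448236 − 2442999| = 5237.

5237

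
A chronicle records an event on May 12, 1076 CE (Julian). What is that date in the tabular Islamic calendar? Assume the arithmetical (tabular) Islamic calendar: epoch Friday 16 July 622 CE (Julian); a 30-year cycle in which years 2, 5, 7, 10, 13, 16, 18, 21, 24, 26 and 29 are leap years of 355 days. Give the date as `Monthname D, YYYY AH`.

Julian Day Number of the source date = 2114199.
Converting JDN 2114199 to the tabular Islamic calendar gives 5 Shawwal 468 AH.

Shawwal 5, 468 AH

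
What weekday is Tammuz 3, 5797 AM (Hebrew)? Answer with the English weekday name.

Tuesday

This is JDN 2465226 (16 June 2037 Gregorian).
2465226 ≡ 1 (mod 7); counting from Monday = 0 gives Tuesday.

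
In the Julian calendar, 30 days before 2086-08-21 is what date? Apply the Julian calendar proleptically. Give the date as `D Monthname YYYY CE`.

JDN of 2086-08-21 = 2483202.
2483202 − 30 = 2483172.
JDN 2483172 in the Julian calendar is 22 July 2086 CE.

22 July 2086 CE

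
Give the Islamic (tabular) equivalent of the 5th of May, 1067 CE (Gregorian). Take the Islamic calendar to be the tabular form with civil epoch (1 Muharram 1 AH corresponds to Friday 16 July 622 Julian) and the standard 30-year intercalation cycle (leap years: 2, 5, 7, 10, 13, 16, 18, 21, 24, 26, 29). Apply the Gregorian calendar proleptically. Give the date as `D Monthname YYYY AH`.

11 Jumada al-Thani 459 AH

Both dates share Julian Day Number 2110898; in the tabular Islamic calendar that is 11 Jumada al-Thani 459 AH.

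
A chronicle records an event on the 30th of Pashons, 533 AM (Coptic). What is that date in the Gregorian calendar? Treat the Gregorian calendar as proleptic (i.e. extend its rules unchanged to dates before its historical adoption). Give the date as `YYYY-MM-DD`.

0817-05-29

Julian Day Number of the source date = 2019612.
Converting JDN 2019612 to the Gregorian calendar gives 29 May 817 CE.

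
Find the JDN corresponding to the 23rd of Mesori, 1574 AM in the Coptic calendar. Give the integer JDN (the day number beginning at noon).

Equivalently 28 August 1858 (Gregorian).
JDN 2299161 is 15 October 1582 CE (Gregorian); the target day is +100759 days from there, so JDN = 2399920.

2399920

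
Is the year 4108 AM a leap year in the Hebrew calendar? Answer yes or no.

Hebrew year 4108 is year 4 of its 19-year Metonic cycle; leap years are at positions 3, 6, 8, 11, 14, 17, 19, so it is a common year (12 months).

no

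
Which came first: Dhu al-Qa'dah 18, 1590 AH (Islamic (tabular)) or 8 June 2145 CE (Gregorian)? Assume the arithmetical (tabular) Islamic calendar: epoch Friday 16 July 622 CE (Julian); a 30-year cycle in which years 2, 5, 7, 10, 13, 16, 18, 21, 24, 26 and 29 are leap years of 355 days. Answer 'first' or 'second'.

Converting both to JDN: 2511841 vs 2504664; the smaller is the second.

second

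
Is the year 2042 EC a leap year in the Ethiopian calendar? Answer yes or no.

no

2042 mod 4 = 2; in the Ethiopian calendar a year is leap when year mod 4 = 3, so it is a common year.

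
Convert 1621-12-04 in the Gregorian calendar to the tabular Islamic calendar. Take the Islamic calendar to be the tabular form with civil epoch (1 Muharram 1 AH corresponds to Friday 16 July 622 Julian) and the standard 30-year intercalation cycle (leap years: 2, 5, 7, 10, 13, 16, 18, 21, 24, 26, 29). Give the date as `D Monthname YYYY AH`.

Julian Day Number of the source date = 2313456.
Converting JDN 2313456 to the tabular Islamic calendar gives 19 Muharram 1031 AH.

19 Muharram 1031 AH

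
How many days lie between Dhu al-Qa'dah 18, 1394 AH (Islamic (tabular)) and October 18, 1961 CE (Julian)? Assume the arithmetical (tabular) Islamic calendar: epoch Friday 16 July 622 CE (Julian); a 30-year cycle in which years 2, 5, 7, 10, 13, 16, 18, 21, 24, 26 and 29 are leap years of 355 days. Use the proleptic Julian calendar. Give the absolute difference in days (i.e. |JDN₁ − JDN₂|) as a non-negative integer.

JDN of the first date = 2442385.
JDN of the second date = 2437604.
|2437604 − 2442385| = 4781.

4781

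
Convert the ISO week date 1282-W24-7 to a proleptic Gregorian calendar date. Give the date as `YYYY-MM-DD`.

ISO week 1 of 1282 is the week containing the first Thursday of 1282.
Week 24, day 7 (Sunday) lands on 1282-06-14.

1282-06-14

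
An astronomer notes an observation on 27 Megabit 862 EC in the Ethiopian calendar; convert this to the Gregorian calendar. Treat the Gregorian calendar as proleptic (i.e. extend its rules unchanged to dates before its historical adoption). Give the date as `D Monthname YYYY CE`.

27 March 870 CE

Julian Day Number of the source date = 2038907.
Converting JDN 2038907 to the Gregorian calendar gives 27 March 870 CE.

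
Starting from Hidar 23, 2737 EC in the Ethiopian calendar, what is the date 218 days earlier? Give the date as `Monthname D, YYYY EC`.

Counting 218 days back from JDN 2723627 reaches JDN 2723409, which is Miyazya 20, 2736 EC.

Miyazya 20, 2736 EC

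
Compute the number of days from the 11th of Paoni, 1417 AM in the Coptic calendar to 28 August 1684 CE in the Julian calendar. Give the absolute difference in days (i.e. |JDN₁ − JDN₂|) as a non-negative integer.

JDN of the first date = 2342504.
JDN of the second date = 2336379.
|2336379 − 2342504| = 6125.

6125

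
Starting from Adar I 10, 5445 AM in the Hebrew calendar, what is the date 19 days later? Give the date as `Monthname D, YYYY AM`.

Counting 19 days forward from JDN 2336539 reaches JDN 2336558, which is Adar I 29, 5445 AM.

Adar I 29, 5445 AM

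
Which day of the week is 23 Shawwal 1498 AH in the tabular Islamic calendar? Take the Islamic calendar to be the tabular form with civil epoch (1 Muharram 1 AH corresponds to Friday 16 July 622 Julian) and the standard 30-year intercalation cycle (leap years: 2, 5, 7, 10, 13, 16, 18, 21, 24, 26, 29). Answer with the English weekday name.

Friday

This is JDN 2479215 (4 October 2075 Gregorian).
2479215 ≡ 4 (mod 7); counting from Monday = 0 gives Friday.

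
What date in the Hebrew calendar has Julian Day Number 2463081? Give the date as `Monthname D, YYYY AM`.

Av 13, 5791 AM

The Gregorian equivalent of JDN 2463081 is 2 August 2031.
In the Hebrew calendar that day is Av 13, 5791 AM.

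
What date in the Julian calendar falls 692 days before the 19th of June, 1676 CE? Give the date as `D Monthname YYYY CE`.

Counting 692 days back from JDN 2333387 reaches JDN 2332695, which is 28 July 1674 CE.

28 July 1674 CE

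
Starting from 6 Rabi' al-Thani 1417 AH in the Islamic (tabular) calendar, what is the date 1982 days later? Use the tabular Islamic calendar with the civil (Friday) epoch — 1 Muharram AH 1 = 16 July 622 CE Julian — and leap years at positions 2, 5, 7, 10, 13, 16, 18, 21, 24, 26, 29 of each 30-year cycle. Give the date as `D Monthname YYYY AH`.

10 Dhu al-Qa'dah 1422 AH

The starting date is JDN 2450317; 2450317 + 1982 = 2452299.
JDN 2452299 corresponds to 10 Dhu al-Qa'dah 1422 AH.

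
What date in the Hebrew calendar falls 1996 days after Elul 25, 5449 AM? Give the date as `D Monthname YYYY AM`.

JDN of Elul 25, 5449 AM = 2338208.
2338208 + 1996 = 2340204.
JDN 2340204 in the Hebrew calendar is 12 Adar 5455 AM.

12 Adar 5455 AM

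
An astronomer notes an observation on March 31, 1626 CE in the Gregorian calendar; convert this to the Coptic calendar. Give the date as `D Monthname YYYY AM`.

Both dates share Julian Day Number 2315034; in the Coptic calendar that is 25 Paremhat 1342 AM.

25 Paremhat 1342 AM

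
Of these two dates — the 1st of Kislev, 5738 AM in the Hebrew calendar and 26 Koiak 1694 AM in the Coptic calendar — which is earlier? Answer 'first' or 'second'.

First date → JDN 2443459; second date → JDN 2443513.
JDN 2443459 < JDN 2443513, so the first date is earlier.

first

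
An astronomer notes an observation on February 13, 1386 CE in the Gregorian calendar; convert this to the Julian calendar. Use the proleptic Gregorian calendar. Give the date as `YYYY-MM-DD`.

1386-02-05

For dates in this range the Gregorian date is 8 days ahead of the Julian.
13 February 1386 Gregorian − 8 days → 5 February 1386 Julian.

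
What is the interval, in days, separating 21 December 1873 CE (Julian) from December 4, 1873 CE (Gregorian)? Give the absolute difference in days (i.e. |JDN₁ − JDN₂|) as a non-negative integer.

First date → JDN 2405526; second date → JDN 2405497.
The interval is |2405526 − 2405497| = 29 days.

29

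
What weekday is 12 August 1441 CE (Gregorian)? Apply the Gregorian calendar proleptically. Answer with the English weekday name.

2247598 ≡ 3 (mod 7); counting from Monday = 0 gives Thursday.

Thursday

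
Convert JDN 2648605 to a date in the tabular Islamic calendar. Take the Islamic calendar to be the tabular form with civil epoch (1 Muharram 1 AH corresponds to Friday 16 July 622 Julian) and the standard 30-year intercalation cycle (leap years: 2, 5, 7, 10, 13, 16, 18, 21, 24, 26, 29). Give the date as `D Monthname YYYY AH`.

26 Shawwal 1976 AH

JDN 2648605 is 14 July 2539 in the Gregorian calendar.
In the tabular Islamic calendar that day is 26 Shawwal 1976 AH.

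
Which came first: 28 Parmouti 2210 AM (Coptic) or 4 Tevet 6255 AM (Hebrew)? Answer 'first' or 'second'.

first

First date → JDN 2632104; second date → JDN 2632341.
JDN 2632104 < JDN 2632341, so the first date is earlier.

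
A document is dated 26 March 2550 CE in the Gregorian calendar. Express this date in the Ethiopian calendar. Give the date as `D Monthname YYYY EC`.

Julian Day Number of the source date = 2652513.
Converting JDN 2652513 to the Ethiopian calendar gives 13 Megabit 2542 EC.

13 Megabit 2542 EC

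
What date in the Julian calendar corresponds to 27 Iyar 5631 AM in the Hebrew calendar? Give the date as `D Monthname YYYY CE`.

The source date corresponds to 18 May 1871 in the Gregorian calendar (JDN 2404566).
That day falls on 6 May 1871 CE in the Julian calendar.

6 May 1871 CE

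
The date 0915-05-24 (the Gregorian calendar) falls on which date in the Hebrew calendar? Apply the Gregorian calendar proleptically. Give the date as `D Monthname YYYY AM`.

3 Sivan 4675 AM

Julian Day Number of the source date = 2055400.
Converting JDN 2055400 to the Hebrew calendar gives 3 Sivan 4675 AM.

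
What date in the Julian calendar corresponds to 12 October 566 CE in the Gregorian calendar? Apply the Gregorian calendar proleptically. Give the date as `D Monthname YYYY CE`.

10 October 566 CE

For dates in this range the Gregorian date is 2 days ahead of the Julian.
12 October 566 Gregorian − 2 days → 10 October 566 Julian.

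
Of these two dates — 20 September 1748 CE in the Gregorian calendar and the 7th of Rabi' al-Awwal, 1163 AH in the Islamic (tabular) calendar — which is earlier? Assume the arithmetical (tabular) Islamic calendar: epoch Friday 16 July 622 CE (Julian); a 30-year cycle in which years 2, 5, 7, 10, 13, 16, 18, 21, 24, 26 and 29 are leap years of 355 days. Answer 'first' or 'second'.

Converting both to JDN: 2359767 vs 2360279; the smaller is the first.

first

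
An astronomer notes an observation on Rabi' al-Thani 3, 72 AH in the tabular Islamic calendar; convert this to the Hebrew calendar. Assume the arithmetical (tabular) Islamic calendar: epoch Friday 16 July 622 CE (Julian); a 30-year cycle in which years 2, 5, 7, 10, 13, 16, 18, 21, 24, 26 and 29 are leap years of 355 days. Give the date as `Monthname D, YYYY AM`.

Tishrei 4, 4452 AM

Both dates share Julian Day Number 1973691; in the Hebrew calendar that is 4 Tishrei 4452 AM.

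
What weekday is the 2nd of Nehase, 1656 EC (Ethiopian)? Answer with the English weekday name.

Tuesday

Equivalently 5 August 1664 Gregorian, JDN 2329041.
Since JDN mod 7 = 1 (0 = Monday), the day is Tuesday.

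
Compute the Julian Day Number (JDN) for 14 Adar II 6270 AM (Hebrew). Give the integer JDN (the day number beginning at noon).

2637904

Equivalently 27 March 2510 (Gregorian).
JDN 2400001 is 17 November 1858 CE (Gregorian), MJD 0; the target day is +237903 days from there, so JDN = 2637904.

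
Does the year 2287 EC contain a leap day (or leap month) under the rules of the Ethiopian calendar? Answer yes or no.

yes

2287 mod 4 = 3; in the Ethiopian calendar a year is leap when year mod 4 = 3, so it is a leap year.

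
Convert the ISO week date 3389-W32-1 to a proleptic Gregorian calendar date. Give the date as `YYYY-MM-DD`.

ISO week 1 of 3389 is the week containing the first Thursday of 3389.
Week 32, day 1 (Monday) lands on 3389-08-03.

3389-08-03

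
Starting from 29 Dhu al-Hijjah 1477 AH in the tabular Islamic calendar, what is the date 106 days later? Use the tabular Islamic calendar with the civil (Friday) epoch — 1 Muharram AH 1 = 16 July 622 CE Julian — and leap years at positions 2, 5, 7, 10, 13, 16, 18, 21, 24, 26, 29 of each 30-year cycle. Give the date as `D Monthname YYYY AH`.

16 Rabi' al-Thani 1478 AH

The starting date is JDN 2471838; 2471838 + 106 = 2471944.
JDN 2471944 corresponds to 16 Rabi' al-Thani 1478 AH.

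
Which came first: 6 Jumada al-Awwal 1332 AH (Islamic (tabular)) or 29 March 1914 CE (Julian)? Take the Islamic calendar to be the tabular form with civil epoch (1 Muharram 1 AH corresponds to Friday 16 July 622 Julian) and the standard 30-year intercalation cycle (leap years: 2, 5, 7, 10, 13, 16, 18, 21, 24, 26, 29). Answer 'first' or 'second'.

first

The two dates have Julian Day Numbers 2420225 and 2420234 respectively.
Since 2420225 < 2420234, the first date comes first.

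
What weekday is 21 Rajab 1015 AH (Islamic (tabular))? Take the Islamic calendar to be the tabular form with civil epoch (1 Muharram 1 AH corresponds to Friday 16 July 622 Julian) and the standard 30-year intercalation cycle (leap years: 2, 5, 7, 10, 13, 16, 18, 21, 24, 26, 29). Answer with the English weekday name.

This is JDN 2307965 (22 November 1606 Gregorian).
Since JDN mod 7 = 2 (0 = Monday), the day is Wednesday.

Wednesday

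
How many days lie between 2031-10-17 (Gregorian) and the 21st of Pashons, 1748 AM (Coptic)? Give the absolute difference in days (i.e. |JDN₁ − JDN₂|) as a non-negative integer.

First date → JDN 2463157; second date → JDN 2463382.
The interval is |2463157 − 2463382| = 225 days.

225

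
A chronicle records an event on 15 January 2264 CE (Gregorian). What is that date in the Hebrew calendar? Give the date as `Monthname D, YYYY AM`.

Both dates share Julian Day Number 2547983; in the Hebrew calendar that is 15 Tevet 6024 AM.

Tevet 15, 6024 AM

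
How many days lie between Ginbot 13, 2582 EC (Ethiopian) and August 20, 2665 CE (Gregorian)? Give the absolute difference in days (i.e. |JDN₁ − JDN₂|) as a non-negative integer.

27480

JDN of the first date = 2667183.
JDN of the second date = 2694663.
|2694663 − 2667183| = 27480.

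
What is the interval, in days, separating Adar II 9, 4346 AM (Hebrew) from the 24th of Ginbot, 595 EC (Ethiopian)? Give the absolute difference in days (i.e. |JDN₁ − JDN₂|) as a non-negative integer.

First date → JDN 1935158; second date → JDN 1941442.
The interval is |1935158 − 1941442| = 6284 days.

6284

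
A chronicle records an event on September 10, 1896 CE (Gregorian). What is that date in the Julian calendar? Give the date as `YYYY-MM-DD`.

At this point the Julian calendar is 12 days behind the Gregorian.
10 September 1896 Gregorian − 12 days → 29 August 1896 Julian.

1896-08-29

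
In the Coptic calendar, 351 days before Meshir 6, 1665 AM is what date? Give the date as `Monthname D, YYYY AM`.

The starting date is JDN 2432961; 2432961 − 351 = 2432610.
JDN 2432610 corresponds to Meshir 20, 1664 AM.

Meshir 20, 1664 AM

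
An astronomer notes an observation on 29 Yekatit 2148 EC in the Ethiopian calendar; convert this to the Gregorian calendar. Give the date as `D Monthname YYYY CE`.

Julian Day Number of the source date = 2508591.
Converting JDN 2508591 to the Gregorian calendar gives 9 March 2156 CE.

9 March 2156 CE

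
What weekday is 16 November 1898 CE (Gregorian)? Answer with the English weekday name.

Wednesday

Since JDN mod 7 = 2 (0 = Monday), the day is Wednesday.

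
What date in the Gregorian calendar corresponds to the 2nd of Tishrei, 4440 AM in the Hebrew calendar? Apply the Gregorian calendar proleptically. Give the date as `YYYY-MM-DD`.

0679-09-16

Both dates share Julian Day Number 1969318; in the Gregorian calendar that is 16 September 679 CE.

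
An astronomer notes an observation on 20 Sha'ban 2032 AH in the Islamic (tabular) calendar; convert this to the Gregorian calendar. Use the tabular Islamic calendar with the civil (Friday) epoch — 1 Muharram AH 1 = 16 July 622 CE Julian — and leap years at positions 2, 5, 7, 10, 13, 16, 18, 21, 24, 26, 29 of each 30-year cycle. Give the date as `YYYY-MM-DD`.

2593-09-08

Julian Day Number of the source date = 2668385.
Converting JDN 2668385 to the Gregorian calendar gives 8 September 2593 CE.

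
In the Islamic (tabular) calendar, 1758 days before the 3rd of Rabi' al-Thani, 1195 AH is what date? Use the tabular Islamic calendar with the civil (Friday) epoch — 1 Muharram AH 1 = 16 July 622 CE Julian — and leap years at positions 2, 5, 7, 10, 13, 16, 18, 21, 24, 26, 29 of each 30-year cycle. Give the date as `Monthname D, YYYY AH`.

The starting date is JDN 2371645; 2371645 − 1758 = 2369887.
JDN 2369887 corresponds to Rabi' al-Thani 17, 1190 AH.

Rabi' al-Thani 17, 1190 AH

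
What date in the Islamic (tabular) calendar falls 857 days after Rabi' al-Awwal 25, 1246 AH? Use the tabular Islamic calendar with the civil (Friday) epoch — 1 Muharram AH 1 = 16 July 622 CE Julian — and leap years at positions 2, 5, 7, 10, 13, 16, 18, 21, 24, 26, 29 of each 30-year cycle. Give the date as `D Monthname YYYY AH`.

25 Sha'ban 1248 AH

The starting date is JDN 2389709; 2389709 + 857 = 2390566.
JDN 2390566 corresponds to 25 Sha'ban 1248 AH.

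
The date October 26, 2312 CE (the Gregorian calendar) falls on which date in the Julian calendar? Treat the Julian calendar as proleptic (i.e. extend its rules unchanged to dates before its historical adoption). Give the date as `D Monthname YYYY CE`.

10 October 2312 CE

For dates in this range the Gregorian date is 16 days ahead of the Julian.
26 October 2312 Gregorian − 16 days → 10 October 2312 Julian.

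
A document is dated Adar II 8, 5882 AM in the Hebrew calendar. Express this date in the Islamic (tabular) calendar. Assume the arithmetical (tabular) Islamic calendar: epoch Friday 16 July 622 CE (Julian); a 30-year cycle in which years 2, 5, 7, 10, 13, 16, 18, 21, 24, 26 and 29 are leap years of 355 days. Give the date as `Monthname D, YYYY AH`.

Julian Day Number of the source date = 2496179.
Converting JDN 2496179 to the tabular Islamic calendar gives 8 Ramadan 1546 AH.

Ramadan 8, 1546 AH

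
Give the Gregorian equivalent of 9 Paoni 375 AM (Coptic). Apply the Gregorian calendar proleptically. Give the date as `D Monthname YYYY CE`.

Julian Day Number of the source date = 1961911.
Converting JDN 1961911 to the Gregorian calendar gives 6 June 659 CE.

6 June 659 CE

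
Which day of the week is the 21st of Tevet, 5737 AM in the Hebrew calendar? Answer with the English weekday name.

In the Gregorian calendar this is 11 January 1977 (JDN 2443155).
2443155 ≡ 1 (mod 7); counting from Monday = 0 gives Tuesday.

Tuesday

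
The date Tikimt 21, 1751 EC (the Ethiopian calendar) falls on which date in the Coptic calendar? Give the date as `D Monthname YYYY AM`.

The source date corresponds to 29 October 1758 in the Gregorian calendar (JDN 2363458).
That day falls on 21 Paopi 1475 AM in the Coptic calendar.

21 Paopi 1475 AM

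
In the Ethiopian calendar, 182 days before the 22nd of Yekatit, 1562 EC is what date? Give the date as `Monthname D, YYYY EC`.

Nehase 25, 1561 EC

Counting 182 days back from JDN 2294547 reaches JDN 2294365, which is Nehase 25, 1561 EC.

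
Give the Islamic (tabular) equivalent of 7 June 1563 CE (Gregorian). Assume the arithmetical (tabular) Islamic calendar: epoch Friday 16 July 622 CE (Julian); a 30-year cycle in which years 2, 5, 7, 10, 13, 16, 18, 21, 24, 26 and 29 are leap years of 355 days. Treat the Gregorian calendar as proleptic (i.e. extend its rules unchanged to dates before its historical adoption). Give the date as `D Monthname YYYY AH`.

5 Shawwal 970 AH

Both dates share Julian Day Number 2292091; in the tabular Islamic calendar that is 5 Shawwal 970 AH.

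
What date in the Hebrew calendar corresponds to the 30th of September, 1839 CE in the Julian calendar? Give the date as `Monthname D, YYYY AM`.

Cheshvan 4, 5600 AM

Both dates share Julian Day Number 2393025; in the Hebrew calendar that is 4 Cheshvan 5600 AM.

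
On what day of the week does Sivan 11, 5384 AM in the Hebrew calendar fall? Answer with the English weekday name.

Wednesday

Equivalently 29 May 1624 Gregorian, JDN 2314363.
2314363 ≡ 2 (mod 7); counting from Monday = 0 gives Wednesday.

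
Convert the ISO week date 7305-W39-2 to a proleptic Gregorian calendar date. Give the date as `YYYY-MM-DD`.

7305-09-22

ISO week 1 of 7305 is the week containing the first Thursday of 7305.
Week 39, day 2 (Tuesday) lands on 7305-09-22.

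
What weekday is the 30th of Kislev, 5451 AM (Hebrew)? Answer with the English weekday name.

Saturday

In the Gregorian calendar this is 2 December 1690 (JDN 2338656).
2338656 ≡ 5 (mod 7); counting from Monday = 0 gives Saturday.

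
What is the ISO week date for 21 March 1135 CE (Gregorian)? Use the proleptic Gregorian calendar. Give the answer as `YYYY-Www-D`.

The weekday is Thursday (ISO weekday 4).
That Thursday belongs to ISO week 12 of ISO year 1135.

1135-W12-4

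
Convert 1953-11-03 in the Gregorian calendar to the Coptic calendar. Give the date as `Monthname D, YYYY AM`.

Paopi 24, 1670 AM

Julian Day Number of the source date = 2434685.
Converting JDN 2434685 to the Coptic calendar gives 24 Paopi 1670 AM.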